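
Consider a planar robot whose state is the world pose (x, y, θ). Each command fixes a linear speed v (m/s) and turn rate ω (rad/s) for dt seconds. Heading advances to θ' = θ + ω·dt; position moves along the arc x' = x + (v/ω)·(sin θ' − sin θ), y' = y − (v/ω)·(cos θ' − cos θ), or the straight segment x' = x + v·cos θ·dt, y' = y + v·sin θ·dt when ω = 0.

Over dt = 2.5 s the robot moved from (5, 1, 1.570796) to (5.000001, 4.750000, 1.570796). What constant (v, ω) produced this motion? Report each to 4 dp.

v = 1.5000, ω = 0.0000

Δθ = 1.570796 − 1.570796 = 0.000000
ω = Δθ/dt = 0.000000/2.5 = 0.0000
ω = 0 → v = (Δx·cos θ + Δy·sin θ)/dt = 1.5000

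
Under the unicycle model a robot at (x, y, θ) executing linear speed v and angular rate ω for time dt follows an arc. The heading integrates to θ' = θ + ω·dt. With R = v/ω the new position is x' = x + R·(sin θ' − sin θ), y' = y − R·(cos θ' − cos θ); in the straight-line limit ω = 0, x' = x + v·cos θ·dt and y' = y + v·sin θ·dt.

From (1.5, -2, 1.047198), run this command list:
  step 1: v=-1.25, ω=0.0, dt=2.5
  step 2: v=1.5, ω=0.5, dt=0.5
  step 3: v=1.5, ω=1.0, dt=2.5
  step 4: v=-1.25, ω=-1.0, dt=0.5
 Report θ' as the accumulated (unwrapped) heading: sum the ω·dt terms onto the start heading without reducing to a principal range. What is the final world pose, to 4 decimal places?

step 1: θ'=1.0472 (straight) → pose (-0.0625, -4.7063, 1.0472)
step 2: θ'=1.2972 (R=3.0000) → pose (0.2278, -4.0169, 1.2972)
step 3: θ'=3.7972 (R=1.5000) → pose (-2.1308, -2.4226, 3.7972)
step 4: θ'=3.2972 (R=1.2500) → pose (-1.5625, -2.1786, 3.2972)

(-1.5625, -2.1786, 3.2972)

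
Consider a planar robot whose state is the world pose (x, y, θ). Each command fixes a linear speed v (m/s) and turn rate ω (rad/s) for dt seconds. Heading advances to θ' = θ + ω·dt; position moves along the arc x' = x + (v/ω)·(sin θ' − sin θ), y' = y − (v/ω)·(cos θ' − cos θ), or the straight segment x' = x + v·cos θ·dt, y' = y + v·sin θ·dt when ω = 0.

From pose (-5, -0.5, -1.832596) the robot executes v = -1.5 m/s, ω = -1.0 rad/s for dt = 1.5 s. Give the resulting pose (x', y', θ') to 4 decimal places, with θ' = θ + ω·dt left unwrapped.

θ' = -1.8326 + -1.0·1.5 = -3.3326
R = v/ω = -1.5/-1.0 = 1.5000
x' = -5 + 1.5000·(sin -3.3326 − sin -1.8326) = -3.2663
y' = -0.5 − 1.5000·(cos -3.3326 − cos -1.8326) = 0.5845

(-3.2663, 0.5845, -3.3326)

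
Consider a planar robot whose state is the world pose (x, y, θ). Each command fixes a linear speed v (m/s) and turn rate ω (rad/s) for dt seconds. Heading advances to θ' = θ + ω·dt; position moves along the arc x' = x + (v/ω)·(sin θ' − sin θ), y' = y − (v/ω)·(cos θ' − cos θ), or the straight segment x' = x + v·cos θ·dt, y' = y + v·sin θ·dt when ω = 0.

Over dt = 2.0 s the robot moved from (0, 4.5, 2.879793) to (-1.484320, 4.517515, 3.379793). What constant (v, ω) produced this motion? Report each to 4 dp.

Δθ = 3.379793 − 2.879793 = 0.500000
ω = Δθ/dt = 0.500000/2.0 = 0.2500
R = Δx/(sin θ' − sin θ) = 3.0000
v = R·ω = 3.0000·0.2500 = 0.7500

v = 0.7500, ω = 0.2500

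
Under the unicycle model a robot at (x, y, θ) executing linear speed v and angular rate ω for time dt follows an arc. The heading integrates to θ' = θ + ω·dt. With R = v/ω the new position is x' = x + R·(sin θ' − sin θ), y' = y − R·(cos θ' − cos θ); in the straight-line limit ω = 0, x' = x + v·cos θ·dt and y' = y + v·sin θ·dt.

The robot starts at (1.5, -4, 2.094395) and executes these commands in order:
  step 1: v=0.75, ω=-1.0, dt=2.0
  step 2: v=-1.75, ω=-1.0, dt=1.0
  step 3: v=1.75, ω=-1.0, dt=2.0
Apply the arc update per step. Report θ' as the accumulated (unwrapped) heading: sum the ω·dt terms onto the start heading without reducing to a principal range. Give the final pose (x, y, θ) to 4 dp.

(-0.4308, -4.9979, -2.9056)

step 1: θ'=0.0944 (R=-0.7500) → pose (2.0788, -2.8783, 0.0944)
step 2: θ'=-0.9056 (R=1.7500) → pose (0.5370, -2.2162, -0.9056)
step 3: θ'=-2.9056 (R=-1.7500) → pose (-0.4308, -4.9979, -2.9056)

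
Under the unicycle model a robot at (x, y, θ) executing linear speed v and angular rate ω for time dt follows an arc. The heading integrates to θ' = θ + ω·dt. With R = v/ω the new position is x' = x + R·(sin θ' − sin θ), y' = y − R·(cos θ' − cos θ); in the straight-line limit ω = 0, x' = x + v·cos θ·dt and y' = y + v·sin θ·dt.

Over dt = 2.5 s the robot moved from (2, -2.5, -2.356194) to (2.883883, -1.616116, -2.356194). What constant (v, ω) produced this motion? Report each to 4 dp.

Δθ = -2.356194 − -2.356194 = 0.000000
ω = Δθ/dt = 0.000000/2.5 = 0.0000
ω = 0 → v = (Δx·cos θ + Δy·sin θ)/dt = -0.5000

v = -0.5000, ω = 0.0000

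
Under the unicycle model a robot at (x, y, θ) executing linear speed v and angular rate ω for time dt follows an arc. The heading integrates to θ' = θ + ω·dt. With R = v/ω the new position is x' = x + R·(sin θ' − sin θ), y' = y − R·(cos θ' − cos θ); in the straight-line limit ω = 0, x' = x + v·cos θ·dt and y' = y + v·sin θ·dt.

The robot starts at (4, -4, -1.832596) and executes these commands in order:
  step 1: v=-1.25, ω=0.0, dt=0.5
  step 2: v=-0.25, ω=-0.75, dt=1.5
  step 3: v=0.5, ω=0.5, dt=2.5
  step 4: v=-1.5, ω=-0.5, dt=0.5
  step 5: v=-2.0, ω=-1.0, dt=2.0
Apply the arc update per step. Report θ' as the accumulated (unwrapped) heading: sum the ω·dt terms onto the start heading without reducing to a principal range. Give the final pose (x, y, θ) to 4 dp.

(7.1177, -2.6632, -3.9576)

step 1: θ'=-1.8326 (straight) → pose (4.1618, -3.3963, -1.8326)
step 2: θ'=-2.9576 (R=0.3333) → pose (4.4228, -3.1549, -2.9576)
step 3: θ'=-1.7076 (R=1.0000) → pose (3.6151, -4.0016, -1.7076)
step 4: θ'=-1.9576 (R=3.0000) → pose (3.8087, -3.2791, -1.9576)
step 5: θ'=-3.9576 (R=2.0000) → pose (7.1177, -2.6632, -3.9576)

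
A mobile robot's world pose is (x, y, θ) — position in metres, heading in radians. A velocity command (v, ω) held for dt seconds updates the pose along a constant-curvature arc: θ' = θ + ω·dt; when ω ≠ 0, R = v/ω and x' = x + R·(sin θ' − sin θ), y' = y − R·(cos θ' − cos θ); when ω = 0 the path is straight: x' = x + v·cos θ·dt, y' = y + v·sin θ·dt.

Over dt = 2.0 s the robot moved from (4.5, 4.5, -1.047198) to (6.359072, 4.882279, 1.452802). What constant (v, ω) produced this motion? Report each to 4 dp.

v = 1.2500, ω = 1.2500

Δθ = 1.452802 − -1.047198 = 2.500000
ω = Δθ/dt = 2.500000/2.0 = 1.2500
R = Δx/(sin θ' − sin θ) = 1.0000
v = R·ω = 1.0000·1.2500 = 1.2500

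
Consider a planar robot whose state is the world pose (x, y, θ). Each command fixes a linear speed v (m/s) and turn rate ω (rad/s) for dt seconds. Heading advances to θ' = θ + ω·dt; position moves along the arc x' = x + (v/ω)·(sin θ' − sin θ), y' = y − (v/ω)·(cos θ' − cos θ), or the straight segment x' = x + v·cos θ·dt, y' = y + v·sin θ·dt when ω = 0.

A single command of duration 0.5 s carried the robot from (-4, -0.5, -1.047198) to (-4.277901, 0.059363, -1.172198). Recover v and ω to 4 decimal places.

v = -1.2500, ω = -0.2500

Δθ = -1.172198 − -1.047198 = -0.125000
ω = Δθ/dt = -0.125000/0.5 = -0.2500
R = −Δy/(cos θ' − cos θ) = 5.0000
v = R·ω = 5.0000·-0.2500 = -1.2500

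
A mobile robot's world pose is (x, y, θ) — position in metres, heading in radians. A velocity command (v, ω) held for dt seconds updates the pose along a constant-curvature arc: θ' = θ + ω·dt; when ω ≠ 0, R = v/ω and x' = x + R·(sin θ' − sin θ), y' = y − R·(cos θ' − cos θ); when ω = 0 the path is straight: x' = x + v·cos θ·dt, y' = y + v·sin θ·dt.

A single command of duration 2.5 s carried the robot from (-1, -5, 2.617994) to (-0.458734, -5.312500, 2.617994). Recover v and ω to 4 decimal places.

v = -0.2500, ω = 0.0000

Δθ = 2.617994 − 2.617994 = 0.000000
ω = Δθ/dt = 0.000000/2.5 = 0.0000
ω = 0 → v = (Δx·cos θ + Δy·sin θ)/dt = -0.2500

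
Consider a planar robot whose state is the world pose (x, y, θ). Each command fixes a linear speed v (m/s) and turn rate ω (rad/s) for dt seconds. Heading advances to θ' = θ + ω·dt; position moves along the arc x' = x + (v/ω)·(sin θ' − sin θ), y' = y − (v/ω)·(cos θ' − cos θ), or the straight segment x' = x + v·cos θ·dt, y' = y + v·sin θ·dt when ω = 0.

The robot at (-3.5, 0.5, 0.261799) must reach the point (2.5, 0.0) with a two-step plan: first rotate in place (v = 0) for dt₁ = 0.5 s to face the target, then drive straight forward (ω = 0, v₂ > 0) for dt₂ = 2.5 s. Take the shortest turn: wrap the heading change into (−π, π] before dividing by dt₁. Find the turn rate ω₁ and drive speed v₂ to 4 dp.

heading to target = atan2(0−0.5, 2.5−-3.5) = -0.0831
Δθ = wrap(-0.0831 − 0.2618) = -0.3449; ω₁ = Δθ/dt₁ = -0.6899
distance = √((2.5−-3.5)² + (0−0.5)²) = 6.0208; v₂ = distance/dt₂ = 2.4083

ω₁ = -0.6899, v₂ = 2.4083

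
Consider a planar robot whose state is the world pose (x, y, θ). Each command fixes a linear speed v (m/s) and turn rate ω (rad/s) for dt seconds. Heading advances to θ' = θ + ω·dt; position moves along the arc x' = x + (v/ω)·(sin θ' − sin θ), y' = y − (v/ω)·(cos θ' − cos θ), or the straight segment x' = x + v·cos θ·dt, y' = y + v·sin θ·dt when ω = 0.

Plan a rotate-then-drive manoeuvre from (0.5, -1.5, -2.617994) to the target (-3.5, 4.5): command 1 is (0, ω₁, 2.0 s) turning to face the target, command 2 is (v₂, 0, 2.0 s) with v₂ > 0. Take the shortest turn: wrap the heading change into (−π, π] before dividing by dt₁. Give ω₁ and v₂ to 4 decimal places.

ω₁ = -0.7532, v₂ = 3.6056

heading to target = atan2(4.5−-1.5, -3.5−0.5) = 2.1588
Δθ = wrap(2.1588 − -2.6180) = -1.5064; ω₁ = Δθ/dt₁ = -0.7532
distance = √((-3.5−0.5)² + (4.5−-1.5)²) = 7.2111; v₂ = distance/dt₂ = 3.6056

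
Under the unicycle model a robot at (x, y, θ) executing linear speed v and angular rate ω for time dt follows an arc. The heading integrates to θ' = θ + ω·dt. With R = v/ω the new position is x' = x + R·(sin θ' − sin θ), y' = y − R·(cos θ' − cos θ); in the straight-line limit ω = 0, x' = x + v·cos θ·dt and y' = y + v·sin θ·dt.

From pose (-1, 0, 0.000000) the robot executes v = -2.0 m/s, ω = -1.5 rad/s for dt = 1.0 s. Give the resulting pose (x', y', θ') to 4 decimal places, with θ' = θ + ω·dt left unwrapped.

θ' = 0.0000 + -1.5·1.0 = -1.5000
R = v/ω = -2.0/-1.5 = 1.3333
x' = -1 + 1.3333·(sin -1.5000 − sin 0.0000) = -2.3300
y' = 0 − 1.3333·(cos -1.5000 − cos 0.0000) = 1.2390

(-2.3300, 1.2390, -1.5000)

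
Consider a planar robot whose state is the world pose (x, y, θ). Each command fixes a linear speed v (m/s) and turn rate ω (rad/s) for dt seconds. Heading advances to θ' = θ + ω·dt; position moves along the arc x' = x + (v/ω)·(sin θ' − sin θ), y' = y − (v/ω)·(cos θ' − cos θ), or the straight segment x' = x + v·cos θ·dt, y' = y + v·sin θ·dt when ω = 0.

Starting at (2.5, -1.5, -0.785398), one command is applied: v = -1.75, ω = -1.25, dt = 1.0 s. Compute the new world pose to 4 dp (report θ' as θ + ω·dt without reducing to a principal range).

(2.2383, 0.1172, -2.0354)

θ' = -0.7854 + -1.25·1.0 = -2.0354
R = v/ω = -1.75/-1.25 = 1.4000
x' = 2.5 + 1.4000·(sin -2.0354 − sin -0.7854) = 2.2383
y' = -1.5 − 1.4000·(cos -2.0354 − cos -0.7854) = 0.1172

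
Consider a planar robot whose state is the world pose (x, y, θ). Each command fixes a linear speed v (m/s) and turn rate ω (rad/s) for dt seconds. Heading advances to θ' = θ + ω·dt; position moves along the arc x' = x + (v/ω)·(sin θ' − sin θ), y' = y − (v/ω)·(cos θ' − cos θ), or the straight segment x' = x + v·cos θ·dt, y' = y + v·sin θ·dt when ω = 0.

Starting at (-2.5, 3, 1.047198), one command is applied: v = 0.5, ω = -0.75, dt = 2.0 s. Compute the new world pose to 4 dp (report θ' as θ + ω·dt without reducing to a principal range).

(-1.6310, 3.2662, -0.4528)

θ' = 1.0472 + -0.75·2.0 = -0.4528
R = v/ω = 0.5/-0.75 = -0.6667
x' = -2.5 + -0.6667·(sin -0.4528 − sin 1.0472) = -1.6310
y' = 3 − -0.6667·(cos -0.4528 − cos 1.0472) = 3.2662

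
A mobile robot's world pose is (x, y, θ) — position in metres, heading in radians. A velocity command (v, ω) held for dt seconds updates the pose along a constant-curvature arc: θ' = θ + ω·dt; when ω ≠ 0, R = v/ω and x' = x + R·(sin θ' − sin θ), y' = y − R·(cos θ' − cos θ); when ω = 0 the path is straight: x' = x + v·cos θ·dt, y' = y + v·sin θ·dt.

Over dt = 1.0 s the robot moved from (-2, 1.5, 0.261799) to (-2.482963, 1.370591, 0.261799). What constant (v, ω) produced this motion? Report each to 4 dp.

v = -0.5000, ω = 0.0000

Δθ = 0.261799 − 0.261799 = 0.000000
ω = Δθ/dt = 0.000000/1.0 = 0.0000
ω = 0 → v = (Δx·cos θ + Δy·sin θ)/dt = -0.5000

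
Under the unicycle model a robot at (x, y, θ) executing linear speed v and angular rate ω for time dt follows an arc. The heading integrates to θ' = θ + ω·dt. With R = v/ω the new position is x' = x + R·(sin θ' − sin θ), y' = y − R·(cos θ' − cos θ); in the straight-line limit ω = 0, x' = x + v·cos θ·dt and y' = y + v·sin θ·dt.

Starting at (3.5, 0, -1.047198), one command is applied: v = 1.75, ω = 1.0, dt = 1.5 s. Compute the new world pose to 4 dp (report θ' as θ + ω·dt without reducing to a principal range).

θ' = -1.0472 + 1.0·1.5 = 0.4528
R = v/ω = 1.75/1.0 = 1.7500
x' = 3.5 + 1.7500·(sin 0.4528 − sin -1.0472) = 5.7811
y' = 0 − 1.7500·(cos 0.4528 − cos -1.0472) = -0.6986

(5.7811, -0.6986, 0.4528)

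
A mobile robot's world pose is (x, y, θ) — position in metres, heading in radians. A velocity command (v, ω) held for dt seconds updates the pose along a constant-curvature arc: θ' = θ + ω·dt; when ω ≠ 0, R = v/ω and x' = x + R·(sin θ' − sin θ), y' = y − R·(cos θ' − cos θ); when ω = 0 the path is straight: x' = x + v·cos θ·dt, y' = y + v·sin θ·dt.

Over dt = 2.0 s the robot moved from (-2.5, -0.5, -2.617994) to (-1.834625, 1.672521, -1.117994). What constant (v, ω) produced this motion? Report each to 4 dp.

v = -1.2500, ω = 0.7500

Δθ = -1.117994 − -2.617994 = 1.500000
ω = Δθ/dt = 1.500000/2.0 = 0.7500
R = −Δy/(cos θ' − cos θ) = -1.6667
v = R·ω = -1.6667·0.7500 = -1.2500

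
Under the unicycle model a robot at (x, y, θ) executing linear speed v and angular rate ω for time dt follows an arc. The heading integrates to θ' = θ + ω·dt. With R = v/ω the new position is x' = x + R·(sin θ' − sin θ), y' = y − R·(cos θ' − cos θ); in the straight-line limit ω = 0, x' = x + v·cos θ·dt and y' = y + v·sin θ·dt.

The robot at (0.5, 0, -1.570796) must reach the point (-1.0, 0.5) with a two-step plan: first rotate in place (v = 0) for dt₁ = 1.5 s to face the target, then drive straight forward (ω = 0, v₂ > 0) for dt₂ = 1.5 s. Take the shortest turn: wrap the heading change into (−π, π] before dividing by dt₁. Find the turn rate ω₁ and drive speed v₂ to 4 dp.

heading to target = atan2(0.5−0, -1−0.5) = 2.8198
Δθ = wrap(2.8198 − -1.5708) = -1.8925; ω₁ = Δθ/dt₁ = -1.2617
distance = √((-1−0.5)² + (0.5−0)²) = 1.5811; v₂ = distance/dt₂ = 1.0541

ω₁ = -1.2617, v₂ = 1.0541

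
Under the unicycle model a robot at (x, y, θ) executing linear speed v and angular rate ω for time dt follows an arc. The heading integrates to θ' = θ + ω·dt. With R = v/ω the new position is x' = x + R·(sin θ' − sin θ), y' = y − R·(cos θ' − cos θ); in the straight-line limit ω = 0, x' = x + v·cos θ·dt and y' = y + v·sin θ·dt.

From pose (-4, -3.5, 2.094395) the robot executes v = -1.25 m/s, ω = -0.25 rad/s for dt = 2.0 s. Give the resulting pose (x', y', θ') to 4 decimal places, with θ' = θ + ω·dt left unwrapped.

θ' = 2.0944 + -0.25·2.0 = 1.5944
R = v/ω = -1.25/-0.25 = 5.0000
x' = -4 + 5.0000·(sin 1.5944 − sin 2.0944) = -3.3315
y' = -3.5 − 5.0000·(cos 1.5944 − cos 2.0944) = -5.8820

(-3.3315, -5.8820, 1.5944)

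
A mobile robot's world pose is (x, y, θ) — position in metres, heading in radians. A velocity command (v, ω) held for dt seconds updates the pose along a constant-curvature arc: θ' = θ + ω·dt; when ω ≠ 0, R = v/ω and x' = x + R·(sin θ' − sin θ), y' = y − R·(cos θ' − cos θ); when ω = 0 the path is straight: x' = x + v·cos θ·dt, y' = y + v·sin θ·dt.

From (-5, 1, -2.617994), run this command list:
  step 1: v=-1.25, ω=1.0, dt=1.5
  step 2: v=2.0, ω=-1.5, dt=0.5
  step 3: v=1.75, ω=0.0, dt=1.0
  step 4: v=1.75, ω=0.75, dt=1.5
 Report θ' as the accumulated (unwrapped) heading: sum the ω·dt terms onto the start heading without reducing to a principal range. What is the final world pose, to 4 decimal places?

step 1: θ'=-1.1180 (R=-1.2500) → pose (-4.5010, 2.6294, -1.1180)
step 2: θ'=-1.8680 (R=-1.3333) → pose (-4.4251, 1.6556, -1.8680)
step 3: θ'=-1.8680 (straight) → pose (-4.9375, -0.0177, -1.8680)
step 4: θ'=-0.7430 (R=2.3333) → pose (-4.2850, -2.4193, -0.7430)

(-4.2850, -2.4193, -0.7430)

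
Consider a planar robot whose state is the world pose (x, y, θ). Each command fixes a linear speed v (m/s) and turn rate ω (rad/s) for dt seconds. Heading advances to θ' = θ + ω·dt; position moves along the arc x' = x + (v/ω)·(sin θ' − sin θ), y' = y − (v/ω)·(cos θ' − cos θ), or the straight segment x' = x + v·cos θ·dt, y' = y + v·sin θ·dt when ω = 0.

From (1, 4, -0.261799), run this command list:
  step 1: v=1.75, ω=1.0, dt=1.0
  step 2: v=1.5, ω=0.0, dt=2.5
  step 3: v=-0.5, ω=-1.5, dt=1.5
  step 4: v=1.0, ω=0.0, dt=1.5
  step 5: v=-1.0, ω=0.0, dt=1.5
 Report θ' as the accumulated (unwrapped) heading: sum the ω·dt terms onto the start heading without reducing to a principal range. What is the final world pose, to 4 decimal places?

step 1: θ'=0.7382 (R=1.7500) → pose (2.6306, 4.3959, 0.7382)
step 2: θ'=0.7382 (straight) → pose (5.4044, 6.9195, 0.7382)
step 3: θ'=-1.5118 (R=0.3333) → pose (4.8473, 7.1464, -1.5118)
step 4: θ'=-1.5118 (straight) → pose (4.9358, 5.6490, -1.5118)
step 5: θ'=-1.5118 (straight) → pose (4.8473, 7.1464, -1.5118)

(4.8473, 7.1464, -1.5118)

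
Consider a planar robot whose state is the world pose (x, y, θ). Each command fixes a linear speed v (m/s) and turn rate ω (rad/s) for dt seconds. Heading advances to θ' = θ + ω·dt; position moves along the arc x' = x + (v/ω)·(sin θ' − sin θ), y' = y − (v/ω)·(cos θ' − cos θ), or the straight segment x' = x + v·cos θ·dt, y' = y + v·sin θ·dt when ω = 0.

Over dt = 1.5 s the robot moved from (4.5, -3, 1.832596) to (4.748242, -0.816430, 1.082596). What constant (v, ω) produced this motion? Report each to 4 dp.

v = 1.5000, ω = -0.5000

Δθ = 1.082596 − 1.832596 = -0.750000
ω = Δθ/dt = -0.750000/1.5 = -0.5000
R = −Δy/(cos θ' − cos θ) = -3.0000
v = R·ω = -3.0000·-0.5000 = 1.5000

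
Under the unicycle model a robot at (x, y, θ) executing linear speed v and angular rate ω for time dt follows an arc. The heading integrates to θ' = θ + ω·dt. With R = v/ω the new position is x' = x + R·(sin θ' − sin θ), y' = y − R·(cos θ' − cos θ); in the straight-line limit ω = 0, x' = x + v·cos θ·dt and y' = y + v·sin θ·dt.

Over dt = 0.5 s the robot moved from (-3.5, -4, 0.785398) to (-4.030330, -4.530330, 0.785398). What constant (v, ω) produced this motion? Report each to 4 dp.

v = -1.5000, ω = 0.0000

Δθ = 0.785398 − 0.785398 = 0.000000
ω = Δθ/dt = 0.000000/0.5 = 0.0000
ω = 0 → v = (Δx·cos θ + Δy·sin θ)/dt = -1.5000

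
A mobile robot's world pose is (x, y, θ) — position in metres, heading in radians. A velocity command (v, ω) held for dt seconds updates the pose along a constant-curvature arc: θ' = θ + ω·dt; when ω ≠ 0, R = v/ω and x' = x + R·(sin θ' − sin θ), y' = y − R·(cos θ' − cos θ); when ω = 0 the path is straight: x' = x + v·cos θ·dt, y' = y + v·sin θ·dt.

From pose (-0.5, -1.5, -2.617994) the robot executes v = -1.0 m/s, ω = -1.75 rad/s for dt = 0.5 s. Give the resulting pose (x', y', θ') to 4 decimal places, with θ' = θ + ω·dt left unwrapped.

(-0.0176, -1.4584, -3.4930)

θ' = -2.6180 + -1.75·0.5 = -3.4930
R = v/ω = -1.0/-1.75 = 0.5714
x' = -0.5 + 0.5714·(sin -3.4930 − sin -2.6180) = -0.0176
y' = -1.5 − 0.5714·(cos -3.4930 − cos -2.6180) = -1.4584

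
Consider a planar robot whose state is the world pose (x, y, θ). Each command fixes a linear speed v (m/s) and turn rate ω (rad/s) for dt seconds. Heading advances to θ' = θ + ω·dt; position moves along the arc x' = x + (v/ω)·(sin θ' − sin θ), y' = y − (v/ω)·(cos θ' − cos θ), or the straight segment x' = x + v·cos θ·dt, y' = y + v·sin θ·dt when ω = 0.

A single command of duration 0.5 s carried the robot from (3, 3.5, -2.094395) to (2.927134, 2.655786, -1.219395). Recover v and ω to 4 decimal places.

v = 1.7500, ω = 1.7500

Δθ = -1.219395 − -2.094395 = 0.875000
ω = Δθ/dt = 0.875000/0.5 = 1.7500
R = −Δy/(cos θ' − cos θ) = 1.0000
v = R·ω = 1.0000·1.7500 = 1.7500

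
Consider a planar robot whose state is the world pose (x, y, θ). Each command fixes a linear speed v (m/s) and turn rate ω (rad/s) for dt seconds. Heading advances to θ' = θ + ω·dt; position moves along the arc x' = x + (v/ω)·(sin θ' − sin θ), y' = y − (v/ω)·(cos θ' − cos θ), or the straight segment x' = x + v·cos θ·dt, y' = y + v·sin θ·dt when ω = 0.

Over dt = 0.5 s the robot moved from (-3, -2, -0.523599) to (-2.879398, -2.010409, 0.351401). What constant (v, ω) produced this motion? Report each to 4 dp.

Δθ = 0.351401 − -0.523599 = 0.875000
ω = Δθ/dt = 0.875000/0.5 = 1.7500
R = Δx/(sin θ' − sin θ) = 0.1429
v = R·ω = 0.1429·1.7500 = 0.2500

v = 0.2500, ω = 1.7500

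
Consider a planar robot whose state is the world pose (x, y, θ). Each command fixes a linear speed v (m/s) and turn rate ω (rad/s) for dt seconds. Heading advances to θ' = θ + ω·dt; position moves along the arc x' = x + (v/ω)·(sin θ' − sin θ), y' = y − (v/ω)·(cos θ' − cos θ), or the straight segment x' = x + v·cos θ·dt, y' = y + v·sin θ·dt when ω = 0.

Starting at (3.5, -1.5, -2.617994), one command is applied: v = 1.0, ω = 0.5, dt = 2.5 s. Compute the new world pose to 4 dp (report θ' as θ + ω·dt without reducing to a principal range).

θ' = -2.6180 + 0.5·2.5 = -1.3680
R = v/ω = 1.0/0.5 = 2.0000
x' = 3.5 + 2.0000·(sin -1.3680 − sin -2.6180) = 2.5410
y' = -1.5 − 2.0000·(cos -1.3680 − cos -2.6180) = -3.6349

(2.5410, -3.6349, -1.3680)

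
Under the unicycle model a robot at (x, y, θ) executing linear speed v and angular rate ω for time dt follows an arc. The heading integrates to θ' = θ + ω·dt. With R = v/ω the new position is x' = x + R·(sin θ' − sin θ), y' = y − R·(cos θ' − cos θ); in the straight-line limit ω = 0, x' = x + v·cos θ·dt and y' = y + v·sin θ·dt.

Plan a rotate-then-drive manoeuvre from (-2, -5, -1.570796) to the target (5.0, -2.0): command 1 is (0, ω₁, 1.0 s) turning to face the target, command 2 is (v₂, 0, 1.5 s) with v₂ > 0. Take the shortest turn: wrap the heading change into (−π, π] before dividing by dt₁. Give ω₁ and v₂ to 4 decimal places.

ω₁ = 1.9757, v₂ = 5.0772

heading to target = atan2(-2−-5, 5−-2) = 0.4049
Δθ = wrap(0.4049 − -1.5708) = 1.9757; ω₁ = Δθ/dt₁ = 1.9757
distance = √((5−-2)² + (-2−-5)²) = 7.6158; v₂ = distance/dt₂ = 5.0772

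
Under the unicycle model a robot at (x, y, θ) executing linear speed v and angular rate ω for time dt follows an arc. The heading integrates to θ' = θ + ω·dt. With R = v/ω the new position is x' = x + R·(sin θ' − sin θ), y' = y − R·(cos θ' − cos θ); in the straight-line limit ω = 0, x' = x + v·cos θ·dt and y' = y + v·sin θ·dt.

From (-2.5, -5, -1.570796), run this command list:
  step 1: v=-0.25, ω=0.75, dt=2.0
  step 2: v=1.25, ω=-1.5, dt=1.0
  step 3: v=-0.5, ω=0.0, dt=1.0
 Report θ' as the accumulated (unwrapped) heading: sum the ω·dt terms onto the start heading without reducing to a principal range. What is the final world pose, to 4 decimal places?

(-2.0354, -4.9987, -1.5708)

step 1: θ'=-0.0708 (R=-0.3333) → pose (-2.8098, -4.6675, -0.0708)
step 2: θ'=-1.5708 (R=-0.8333) → pose (-2.0354, -5.4987, -1.5708)
step 3: θ'=-1.5708 (straight) → pose (-2.0354, -4.9987, -1.5708)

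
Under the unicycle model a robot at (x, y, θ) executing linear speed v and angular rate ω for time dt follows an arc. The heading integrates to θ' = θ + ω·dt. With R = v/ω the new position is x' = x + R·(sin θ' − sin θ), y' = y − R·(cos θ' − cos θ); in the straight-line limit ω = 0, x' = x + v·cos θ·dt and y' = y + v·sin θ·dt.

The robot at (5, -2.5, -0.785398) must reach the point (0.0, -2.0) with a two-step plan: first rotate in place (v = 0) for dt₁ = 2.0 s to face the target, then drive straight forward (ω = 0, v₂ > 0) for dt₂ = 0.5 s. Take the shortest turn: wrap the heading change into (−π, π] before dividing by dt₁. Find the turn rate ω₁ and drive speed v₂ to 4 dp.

heading to target = atan2(-2−-2.5, 0−5) = 3.0419
Δθ = wrap(3.0419 − -0.7854) = -2.4559; ω₁ = Δθ/dt₁ = -1.2279
distance = √((0−5)² + (-2−-2.5)²) = 5.0249; v₂ = distance/dt₂ = 10.0499

ω₁ = -1.2279, v₂ = 10.0499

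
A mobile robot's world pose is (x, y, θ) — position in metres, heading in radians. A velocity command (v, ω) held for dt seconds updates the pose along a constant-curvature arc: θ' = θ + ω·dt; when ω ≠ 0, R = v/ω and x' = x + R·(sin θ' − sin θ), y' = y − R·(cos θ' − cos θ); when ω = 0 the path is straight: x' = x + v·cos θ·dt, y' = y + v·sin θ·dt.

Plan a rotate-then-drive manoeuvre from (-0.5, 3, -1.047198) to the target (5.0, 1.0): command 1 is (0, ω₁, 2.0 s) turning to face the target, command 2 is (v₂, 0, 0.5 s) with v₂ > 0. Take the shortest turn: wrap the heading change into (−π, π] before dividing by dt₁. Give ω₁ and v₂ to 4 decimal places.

heading to target = atan2(1−3, 5−-0.5) = -0.3488
Δθ = wrap(-0.3488 − -1.0472) = 0.6984; ω₁ = Δθ/dt₁ = 0.3492
distance = √((5−-0.5)² + (1−3)²) = 5.8523; v₂ = distance/dt₂ = 11.7047

ω₁ = 0.3492, v₂ = 11.7047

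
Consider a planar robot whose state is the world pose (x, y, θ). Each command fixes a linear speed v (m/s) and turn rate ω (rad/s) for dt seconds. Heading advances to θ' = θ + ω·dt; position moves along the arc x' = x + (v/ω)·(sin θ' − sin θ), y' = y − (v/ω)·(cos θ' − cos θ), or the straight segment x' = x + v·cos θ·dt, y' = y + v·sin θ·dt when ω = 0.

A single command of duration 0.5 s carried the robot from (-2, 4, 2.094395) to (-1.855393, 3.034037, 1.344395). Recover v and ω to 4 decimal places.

v = -2.0000, ω = -1.5000

Δθ = 1.344395 − 2.094395 = -0.750000
ω = Δθ/dt = -0.750000/0.5 = -1.5000
R = −Δy/(cos θ' − cos θ) = 1.3333
v = R·ω = 1.3333·-1.5000 = -2.0000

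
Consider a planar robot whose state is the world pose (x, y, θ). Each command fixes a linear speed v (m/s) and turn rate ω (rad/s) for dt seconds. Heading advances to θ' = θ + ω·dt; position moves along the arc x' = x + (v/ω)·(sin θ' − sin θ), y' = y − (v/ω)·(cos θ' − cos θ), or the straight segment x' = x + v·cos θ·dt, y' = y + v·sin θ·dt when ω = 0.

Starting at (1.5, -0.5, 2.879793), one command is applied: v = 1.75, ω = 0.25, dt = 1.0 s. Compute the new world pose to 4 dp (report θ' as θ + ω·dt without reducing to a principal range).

θ' = 2.8798 + 0.25·1.0 = 3.1298
R = v/ω = 1.75/0.25 = 7.0000
x' = 1.5 + 7.0000·(sin 3.1298 − sin 2.8798) = -0.2291
y' = -0.5 − 7.0000·(cos 3.1298 − cos 2.8798) = -0.2620

(-0.2291, -0.2620, 3.1298)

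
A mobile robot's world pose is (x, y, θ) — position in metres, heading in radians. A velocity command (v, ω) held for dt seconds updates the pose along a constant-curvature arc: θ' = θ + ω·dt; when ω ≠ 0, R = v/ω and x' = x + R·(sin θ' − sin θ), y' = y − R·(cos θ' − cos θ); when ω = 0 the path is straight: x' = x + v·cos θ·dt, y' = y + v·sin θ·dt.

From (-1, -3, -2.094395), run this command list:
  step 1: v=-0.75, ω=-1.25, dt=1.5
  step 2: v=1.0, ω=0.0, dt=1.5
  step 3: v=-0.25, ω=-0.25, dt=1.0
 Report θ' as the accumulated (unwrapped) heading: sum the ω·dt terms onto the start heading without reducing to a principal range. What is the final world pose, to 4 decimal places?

step 1: θ'=-3.9694 (R=0.6000) → pose (-0.0385, -2.8941, -3.9694)
step 2: θ'=-3.9694 (straight) → pose (-1.0533, -1.7894, -3.9694)
step 3: θ'=-4.2194 (R=1.0000) → pose (-0.9088, -1.9927, -4.2194)

(-0.9088, -1.9927, -4.2194)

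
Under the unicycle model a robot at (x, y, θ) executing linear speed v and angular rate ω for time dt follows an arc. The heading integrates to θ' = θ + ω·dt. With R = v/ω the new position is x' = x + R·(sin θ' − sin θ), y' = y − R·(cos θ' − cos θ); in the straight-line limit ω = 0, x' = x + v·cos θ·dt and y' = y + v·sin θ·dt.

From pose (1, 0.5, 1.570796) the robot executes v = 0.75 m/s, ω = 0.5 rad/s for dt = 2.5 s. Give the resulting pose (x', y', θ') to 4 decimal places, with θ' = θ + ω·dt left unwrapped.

θ' = 1.5708 + 0.5·2.5 = 2.8208
R = v/ω = 0.75/0.5 = 1.5000
x' = 1 + 1.5000·(sin 2.8208 − sin 1.5708) = -0.0270
y' = 0.5 − 1.5000·(cos 2.8208 − cos 1.5708) = 1.9235

(-0.0270, 1.9235, 2.8208)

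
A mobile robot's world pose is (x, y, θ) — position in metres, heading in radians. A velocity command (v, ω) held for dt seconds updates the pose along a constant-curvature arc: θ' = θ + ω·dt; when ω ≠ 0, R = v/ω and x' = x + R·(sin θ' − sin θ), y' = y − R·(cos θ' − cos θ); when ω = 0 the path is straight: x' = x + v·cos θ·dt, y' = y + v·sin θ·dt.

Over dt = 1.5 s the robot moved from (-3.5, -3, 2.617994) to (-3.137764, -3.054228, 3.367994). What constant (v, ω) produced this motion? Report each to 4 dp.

v = -0.2500, ω = 0.5000

Δθ = 3.367994 − 2.617994 = 0.750000
ω = Δθ/dt = 0.750000/1.5 = 0.5000
R = Δx/(sin θ' − sin θ) = -0.5000
v = R·ω = -0.5000·0.5000 = -0.2500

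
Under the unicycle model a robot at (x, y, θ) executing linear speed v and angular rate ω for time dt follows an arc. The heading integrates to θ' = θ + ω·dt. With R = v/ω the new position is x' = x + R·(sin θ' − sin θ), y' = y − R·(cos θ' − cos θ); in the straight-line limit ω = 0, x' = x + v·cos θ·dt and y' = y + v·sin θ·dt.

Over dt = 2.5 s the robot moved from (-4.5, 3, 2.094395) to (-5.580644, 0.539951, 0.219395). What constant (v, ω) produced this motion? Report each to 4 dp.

v = -1.2500, ω = -0.7500

Δθ = 0.219395 − 2.094395 = -1.875000
ω = Δθ/dt = -1.875000/2.5 = -0.7500
R = −Δy/(cos θ' − cos θ) = 1.6667
v = R·ω = 1.6667·-0.7500 = -1.2500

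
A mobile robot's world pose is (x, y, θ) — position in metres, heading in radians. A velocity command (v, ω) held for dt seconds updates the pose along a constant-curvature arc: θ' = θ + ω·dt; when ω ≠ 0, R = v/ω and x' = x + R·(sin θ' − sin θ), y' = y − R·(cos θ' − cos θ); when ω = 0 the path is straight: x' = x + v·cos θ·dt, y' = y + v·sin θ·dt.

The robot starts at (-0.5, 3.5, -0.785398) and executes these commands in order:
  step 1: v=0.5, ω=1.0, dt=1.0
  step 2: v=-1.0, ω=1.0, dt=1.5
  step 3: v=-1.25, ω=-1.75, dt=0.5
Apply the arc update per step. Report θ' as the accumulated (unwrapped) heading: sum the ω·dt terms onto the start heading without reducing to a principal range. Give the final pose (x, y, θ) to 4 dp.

(-0.9919, 1.6653, 0.8396)

step 1: θ'=0.2146 (R=0.5000) → pose (-0.0400, 3.3650, 0.2146)
step 2: θ'=1.7146 (R=-1.0000) → pose (-0.8167, 2.2447, 1.7146)
step 3: θ'=0.8396 (R=0.7143) → pose (-0.9919, 1.6653, 0.8396)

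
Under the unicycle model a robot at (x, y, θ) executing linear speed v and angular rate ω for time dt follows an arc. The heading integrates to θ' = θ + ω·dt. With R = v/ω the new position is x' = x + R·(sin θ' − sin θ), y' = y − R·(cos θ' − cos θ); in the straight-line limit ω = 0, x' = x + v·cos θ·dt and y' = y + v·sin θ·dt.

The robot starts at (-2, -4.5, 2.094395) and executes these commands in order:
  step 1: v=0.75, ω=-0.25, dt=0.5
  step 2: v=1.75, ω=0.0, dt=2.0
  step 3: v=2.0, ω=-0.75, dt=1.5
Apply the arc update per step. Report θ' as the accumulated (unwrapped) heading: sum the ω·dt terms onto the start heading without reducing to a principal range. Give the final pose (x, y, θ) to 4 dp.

(-3.0611, 1.8674, 0.8444)

step 1: θ'=1.9694 (R=-3.0000) → pose (-2.1667, -4.1644, 1.9694)
step 2: θ'=1.9694 (straight) → pose (-3.5252, -0.9388, 1.9694)
step 3: θ'=0.8444 (R=-2.6667) → pose (-3.0611, 1.8674, 0.8444)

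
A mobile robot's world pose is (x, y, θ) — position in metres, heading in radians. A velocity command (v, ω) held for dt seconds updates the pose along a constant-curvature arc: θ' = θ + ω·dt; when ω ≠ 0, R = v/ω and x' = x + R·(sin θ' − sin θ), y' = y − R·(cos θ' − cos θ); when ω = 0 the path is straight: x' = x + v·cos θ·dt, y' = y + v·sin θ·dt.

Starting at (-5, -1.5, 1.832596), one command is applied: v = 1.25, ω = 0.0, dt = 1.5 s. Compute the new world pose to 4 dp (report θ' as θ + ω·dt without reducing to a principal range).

θ' = 1.8326 + 0.0·1.5 = 1.8326
ω = 0 → straight: x' = -5 + 1.25·cos(1.8326)·1.5 = -5.4853
y' = -1.5 + 1.25·sin(1.8326)·1.5 = 0.3111

(-5.4853, 0.3111, 1.8326)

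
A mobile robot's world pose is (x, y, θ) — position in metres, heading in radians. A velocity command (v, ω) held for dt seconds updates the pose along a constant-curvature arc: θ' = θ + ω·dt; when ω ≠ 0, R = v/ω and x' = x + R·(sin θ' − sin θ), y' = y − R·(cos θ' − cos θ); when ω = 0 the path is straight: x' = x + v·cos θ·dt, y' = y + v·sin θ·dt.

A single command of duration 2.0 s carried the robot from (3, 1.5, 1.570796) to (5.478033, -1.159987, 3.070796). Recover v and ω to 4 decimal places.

Δθ = 3.070796 − 1.570796 = 1.500000
ω = Δθ/dt = 1.500000/2.0 = 0.7500
R = −Δy/(cos θ' − cos θ) = -2.6667
v = R·ω = -2.6667·0.7500 = -2.0000

v = -2.0000, ω = 0.7500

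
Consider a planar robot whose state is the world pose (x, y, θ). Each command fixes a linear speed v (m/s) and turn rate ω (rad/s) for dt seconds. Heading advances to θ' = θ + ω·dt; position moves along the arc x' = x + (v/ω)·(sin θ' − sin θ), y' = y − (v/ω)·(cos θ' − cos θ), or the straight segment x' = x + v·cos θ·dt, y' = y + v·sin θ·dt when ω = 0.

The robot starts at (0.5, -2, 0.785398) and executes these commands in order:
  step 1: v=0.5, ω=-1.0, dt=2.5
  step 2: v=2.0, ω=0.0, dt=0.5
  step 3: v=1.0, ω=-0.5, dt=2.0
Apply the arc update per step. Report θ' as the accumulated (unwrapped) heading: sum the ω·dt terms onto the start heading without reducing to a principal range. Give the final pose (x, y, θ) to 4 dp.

step 1: θ'=-1.7146 (R=-0.5000) → pose (1.3484, -2.4252, -1.7146)
step 2: θ'=-1.7146 (straight) → pose (1.2051, -3.4149, -1.7146)
step 3: θ'=-2.7146 (R=-2.0000) → pose (0.0540, -4.9487, -2.7146)

(0.0540, -4.9487, -2.7146)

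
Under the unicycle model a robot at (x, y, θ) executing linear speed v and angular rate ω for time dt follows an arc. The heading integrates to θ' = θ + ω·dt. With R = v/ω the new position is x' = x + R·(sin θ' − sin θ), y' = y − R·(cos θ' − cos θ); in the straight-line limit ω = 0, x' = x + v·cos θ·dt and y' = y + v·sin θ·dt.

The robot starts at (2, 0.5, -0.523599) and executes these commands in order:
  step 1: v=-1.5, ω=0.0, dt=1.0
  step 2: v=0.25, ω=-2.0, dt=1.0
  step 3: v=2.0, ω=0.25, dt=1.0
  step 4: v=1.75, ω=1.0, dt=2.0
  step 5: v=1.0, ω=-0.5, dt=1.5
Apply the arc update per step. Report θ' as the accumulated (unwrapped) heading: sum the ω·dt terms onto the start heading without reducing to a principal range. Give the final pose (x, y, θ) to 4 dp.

step 1: θ'=-0.5236 (straight) → pose (0.7010, 1.2500, -0.5236)
step 2: θ'=-2.5236 (R=-0.1250) → pose (0.7109, 1.0399, -2.5236)
step 3: θ'=-2.2736 (R=8.0000) → pose (-0.7582, -0.3096, -2.2736)
step 4: θ'=-0.2736 (R=1.7500) → pose (0.1043, -3.1256, -0.2736)
step 5: θ'=-1.0236 (R=-2.0000) → pose (1.2719, -4.0107, -1.0236)

(1.2719, -4.0107, -1.0236)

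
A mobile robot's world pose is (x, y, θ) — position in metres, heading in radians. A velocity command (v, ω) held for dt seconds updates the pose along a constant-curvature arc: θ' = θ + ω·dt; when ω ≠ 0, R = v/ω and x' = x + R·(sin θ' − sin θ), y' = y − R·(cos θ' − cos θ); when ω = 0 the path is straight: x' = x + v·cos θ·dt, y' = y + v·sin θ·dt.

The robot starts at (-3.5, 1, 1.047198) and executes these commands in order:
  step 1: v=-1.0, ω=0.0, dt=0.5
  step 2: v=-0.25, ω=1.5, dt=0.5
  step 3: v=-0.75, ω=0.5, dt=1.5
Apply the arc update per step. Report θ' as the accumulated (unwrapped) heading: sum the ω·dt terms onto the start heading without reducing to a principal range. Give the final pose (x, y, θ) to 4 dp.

step 1: θ'=1.0472 (straight) → pose (-3.7500, 0.5670, 1.0472)
step 2: θ'=1.7972 (R=-0.1667) → pose (-3.7681, 0.4462, 1.7972)
step 3: θ'=2.5472 (R=-1.5000) → pose (-3.1464, -0.4598, 2.5472)

(-3.1464, -0.4598, 2.5472)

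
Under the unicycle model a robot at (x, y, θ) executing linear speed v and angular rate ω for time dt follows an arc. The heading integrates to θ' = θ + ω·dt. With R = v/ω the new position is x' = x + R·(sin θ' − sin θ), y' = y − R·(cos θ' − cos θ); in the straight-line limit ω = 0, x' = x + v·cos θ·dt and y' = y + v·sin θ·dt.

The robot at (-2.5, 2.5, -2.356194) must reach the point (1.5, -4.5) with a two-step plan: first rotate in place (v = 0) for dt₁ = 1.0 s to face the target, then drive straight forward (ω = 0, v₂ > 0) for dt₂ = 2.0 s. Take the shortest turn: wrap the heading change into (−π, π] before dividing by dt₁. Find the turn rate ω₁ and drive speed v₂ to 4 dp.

heading to target = atan2(-4.5−2.5, 1.5−-2.5) = -1.0517
Δθ = wrap(-1.0517 − -2.3562) = 1.3045; ω₁ = Δθ/dt₁ = 1.3045
distance = √((1.5−-2.5)² + (-4.5−2.5)²) = 8.0623; v₂ = distance/dt₂ = 4.0311

ω₁ = 1.3045, v₂ = 4.0311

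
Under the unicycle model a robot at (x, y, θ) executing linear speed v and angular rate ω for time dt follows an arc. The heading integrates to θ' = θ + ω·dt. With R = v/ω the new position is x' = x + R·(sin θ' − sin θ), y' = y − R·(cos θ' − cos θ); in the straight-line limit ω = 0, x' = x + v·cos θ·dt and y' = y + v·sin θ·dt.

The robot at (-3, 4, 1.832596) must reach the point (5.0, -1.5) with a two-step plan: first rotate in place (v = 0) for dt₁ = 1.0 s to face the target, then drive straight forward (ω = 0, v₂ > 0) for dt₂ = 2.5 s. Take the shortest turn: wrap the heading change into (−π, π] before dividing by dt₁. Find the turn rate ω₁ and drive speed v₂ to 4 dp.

ω₁ = -2.4349, v₂ = 3.8833

heading to target = atan2(-1.5−4, 5−-3) = -0.6023
Δθ = wrap(-0.6023 − 1.8326) = -2.4349; ω₁ = Δθ/dt₁ = -2.4349
distance = √((5−-3)² + (-1.5−4)²) = 9.7082; v₂ = distance/dt₂ = 3.8833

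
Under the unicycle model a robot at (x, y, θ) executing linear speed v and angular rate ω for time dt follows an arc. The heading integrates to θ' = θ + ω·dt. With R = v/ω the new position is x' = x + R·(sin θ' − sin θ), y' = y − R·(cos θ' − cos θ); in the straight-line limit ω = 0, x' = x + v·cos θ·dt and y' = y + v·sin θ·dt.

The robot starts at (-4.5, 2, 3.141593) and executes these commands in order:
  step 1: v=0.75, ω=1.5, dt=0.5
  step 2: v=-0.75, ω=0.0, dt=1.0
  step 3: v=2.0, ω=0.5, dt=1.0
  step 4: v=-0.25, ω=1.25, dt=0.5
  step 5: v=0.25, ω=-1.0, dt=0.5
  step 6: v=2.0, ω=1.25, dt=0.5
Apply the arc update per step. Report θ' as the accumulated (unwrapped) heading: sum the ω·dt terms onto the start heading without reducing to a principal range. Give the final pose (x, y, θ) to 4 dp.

(-5.2392, -0.2661, 5.1416)

step 1: θ'=3.8916 (R=0.5000) → pose (-4.8408, 1.8658, 3.8916)
step 2: θ'=3.8916 (straight) → pose (-4.2921, 2.3771, 3.8916)
step 3: θ'=4.3916 (R=4.0000) → pose (-5.3614, 0.7116, 4.3916)
step 4: θ'=5.0166 (R=-0.2000) → pose (-5.3604, 0.8346, 5.0166)
step 5: θ'=4.5166 (R=-0.2500) → pose (-5.3537, 0.7111, 4.5166)
step 6: θ'=5.1416 (R=1.6000) → pose (-5.2392, -0.2661, 5.1416)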